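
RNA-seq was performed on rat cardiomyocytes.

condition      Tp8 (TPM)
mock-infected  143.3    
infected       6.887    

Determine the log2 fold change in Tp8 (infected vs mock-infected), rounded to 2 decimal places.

Fold change = 6.887 / 143.3 = 0.0481
log2(0.0481) = -4.379

-4.38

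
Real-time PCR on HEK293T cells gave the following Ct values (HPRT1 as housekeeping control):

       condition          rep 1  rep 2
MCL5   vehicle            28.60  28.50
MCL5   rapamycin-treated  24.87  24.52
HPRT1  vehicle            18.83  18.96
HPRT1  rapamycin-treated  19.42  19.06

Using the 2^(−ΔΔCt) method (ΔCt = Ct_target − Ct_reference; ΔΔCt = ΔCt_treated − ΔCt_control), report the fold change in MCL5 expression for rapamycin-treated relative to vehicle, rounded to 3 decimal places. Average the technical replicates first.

18.379

Mean Ct: MCL5 vehicle 28.550; MCL5 rapamycin-treated 24.695; HPRT1 vehicle 18.895; HPRT1 rapamycin-treated 19.240
ΔCt(vehicle) = 28.550 − 18.895 = 9.655
ΔCt(rapamycin-treated) = 24.695 − 19.240 = 5.455
ΔΔCt = 5.455 − 9.655 = -4.200
Fold change = 2^(−(-4.200)) = 2^4.200 = 18.3792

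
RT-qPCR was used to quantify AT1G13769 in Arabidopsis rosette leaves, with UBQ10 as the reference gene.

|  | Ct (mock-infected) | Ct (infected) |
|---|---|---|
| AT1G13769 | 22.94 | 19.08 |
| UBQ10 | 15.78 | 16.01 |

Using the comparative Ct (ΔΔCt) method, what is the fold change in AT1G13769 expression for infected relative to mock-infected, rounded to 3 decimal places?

17.030

ΔCt(mock-infected) = 22.940 − 15.780 = 7.160
ΔCt(infected) = 19.080 − 16.010 = 3.070
ΔΔCt = 3.070 − 7.160 = -4.090
Fold change = 2^(−(-4.090)) = 2^4.090 = 17.0299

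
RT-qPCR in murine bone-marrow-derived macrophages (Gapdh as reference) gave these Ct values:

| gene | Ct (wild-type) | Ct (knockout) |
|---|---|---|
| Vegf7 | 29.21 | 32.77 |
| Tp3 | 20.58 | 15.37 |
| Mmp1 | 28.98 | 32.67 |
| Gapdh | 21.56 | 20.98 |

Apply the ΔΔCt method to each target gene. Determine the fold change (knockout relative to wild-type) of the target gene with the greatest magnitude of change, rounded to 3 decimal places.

Vegf7: ΔΔCt = (32.77−20.98) − (29.21−21.56) = 11.79 − 7.65 = 4.14; fold change = 2^-4.14 = 0.057
Tp3: ΔΔCt = (15.37−20.98) − (20.58−21.56) = -5.61 − (-0.98) = -4.63; fold change = 2^4.63 = 24.761
Mmp1: ΔΔCt = (32.67−20.98) − (28.98−21.56) = 11.69 − 7.42 = 4.27; fold change = 2^-4.27 = 0.052
Tp3 has the largest |ΔΔCt| = 4.63.

24.761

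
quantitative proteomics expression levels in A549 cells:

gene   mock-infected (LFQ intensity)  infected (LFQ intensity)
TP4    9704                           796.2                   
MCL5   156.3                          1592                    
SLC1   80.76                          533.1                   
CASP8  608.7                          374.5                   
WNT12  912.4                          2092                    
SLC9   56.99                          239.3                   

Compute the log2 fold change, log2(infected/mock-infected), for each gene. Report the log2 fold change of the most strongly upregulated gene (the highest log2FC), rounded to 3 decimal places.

3.348

log2(796.2/9704) = -3.607  (TP4)
log2(1592/156.3) = 3.348  (MCL5)
log2(533.1/80.76) = 2.723  (SLC1)
log2(374.5/608.7) = -0.701  (CASP8)
log2(2092/912.4) = 1.197  (WNT12)
log2(239.3/56.99) = 2.070  (SLC9)
MCL5 is most strongly upregulated.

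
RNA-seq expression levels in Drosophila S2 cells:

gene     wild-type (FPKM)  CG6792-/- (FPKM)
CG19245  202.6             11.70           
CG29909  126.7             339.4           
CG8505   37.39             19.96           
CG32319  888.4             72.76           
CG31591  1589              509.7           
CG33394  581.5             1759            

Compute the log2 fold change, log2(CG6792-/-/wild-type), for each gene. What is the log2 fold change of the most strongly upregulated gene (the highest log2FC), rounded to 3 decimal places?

log2(11.70/202.6) = -4.114  (CG19245)
log2(339.4/126.7) = 1.422  (CG29909)
log2(19.96/37.39) = -0.906  (CG8505)
log2(72.76/888.4) = -3.610  (CG32319)
log2(509.7/1589) = -1.640  (CG31591)
log2(1759/581.5) = 1.597  (CG33394)
CG33394 is most strongly upregulated.

1.597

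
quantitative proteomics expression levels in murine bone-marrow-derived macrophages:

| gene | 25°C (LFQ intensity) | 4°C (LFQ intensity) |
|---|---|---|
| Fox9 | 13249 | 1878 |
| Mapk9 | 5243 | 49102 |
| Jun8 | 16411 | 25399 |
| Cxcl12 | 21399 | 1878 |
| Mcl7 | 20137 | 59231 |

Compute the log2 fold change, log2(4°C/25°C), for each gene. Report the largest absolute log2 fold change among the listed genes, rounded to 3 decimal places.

3.510

log2(1878/13249) = -2.819  (Fox9)
log2(49102/5243) = 3.227  (Mapk9)
log2(25399/16411) = 0.630  (Jun8)
log2(1878/21399) = -3.510  (Cxcl12)
log2(59231/20137) = 1.557  (Mcl7)
The largest magnitude belongs to Cxcl12.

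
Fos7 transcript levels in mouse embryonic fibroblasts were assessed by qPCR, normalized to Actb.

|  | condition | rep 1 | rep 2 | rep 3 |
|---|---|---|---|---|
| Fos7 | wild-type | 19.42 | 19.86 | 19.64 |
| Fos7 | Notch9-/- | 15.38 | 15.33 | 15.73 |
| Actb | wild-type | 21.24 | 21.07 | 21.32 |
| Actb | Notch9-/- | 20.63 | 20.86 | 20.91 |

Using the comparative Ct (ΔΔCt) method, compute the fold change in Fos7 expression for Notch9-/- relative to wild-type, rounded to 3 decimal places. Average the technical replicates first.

Mean Ct: Fos7 wild-type 19.640; Fos7 Notch9-/- 15.480; Actb wild-type 21.210; Actb Notch9-/- 20.800
ΔCt(wild-type) = 19.640 − 21.210 = -1.570
ΔCt(Notch9-/-) = 15.480 − 20.800 = -5.320
ΔΔCt = -5.320 − (-1.570) = -3.750
Fold change = 2^(−(-3.750)) = 2^3.750 = 13.4543

13.454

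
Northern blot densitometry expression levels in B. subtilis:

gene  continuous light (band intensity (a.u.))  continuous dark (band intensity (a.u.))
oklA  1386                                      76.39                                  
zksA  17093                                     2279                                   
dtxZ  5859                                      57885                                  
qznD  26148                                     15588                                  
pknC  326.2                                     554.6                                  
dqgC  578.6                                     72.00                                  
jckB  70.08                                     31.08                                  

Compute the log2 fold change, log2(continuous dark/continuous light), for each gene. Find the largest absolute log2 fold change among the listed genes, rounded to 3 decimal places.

4.181

log2(76.39/1386) = -4.181  (oklA)
log2(2279/17093) = -2.907  (zksA)
log2(57885/5859) = 3.304  (dtxZ)
log2(15588/26148) = -0.746  (qznD)
log2(554.6/326.2) = 0.766  (pknC)
log2(72.00/578.6) = -3.006  (dqgC)
log2(31.08/70.08) = -1.173  (jckB)
The largest magnitude belongs to oklA.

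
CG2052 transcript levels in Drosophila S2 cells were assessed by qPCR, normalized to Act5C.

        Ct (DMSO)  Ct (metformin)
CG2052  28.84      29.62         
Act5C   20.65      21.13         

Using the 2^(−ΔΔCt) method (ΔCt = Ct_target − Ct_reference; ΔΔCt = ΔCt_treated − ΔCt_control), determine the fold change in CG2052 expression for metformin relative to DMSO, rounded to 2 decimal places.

0.81

ΔCt(DMSO) = 28.840 − 20.650 = 8.190
ΔCt(metformin) = 29.620 − 21.130 = 8.490
ΔΔCt = 8.490 − 8.190 = 0.300
Fold change = 2^(−0.300) = 0.812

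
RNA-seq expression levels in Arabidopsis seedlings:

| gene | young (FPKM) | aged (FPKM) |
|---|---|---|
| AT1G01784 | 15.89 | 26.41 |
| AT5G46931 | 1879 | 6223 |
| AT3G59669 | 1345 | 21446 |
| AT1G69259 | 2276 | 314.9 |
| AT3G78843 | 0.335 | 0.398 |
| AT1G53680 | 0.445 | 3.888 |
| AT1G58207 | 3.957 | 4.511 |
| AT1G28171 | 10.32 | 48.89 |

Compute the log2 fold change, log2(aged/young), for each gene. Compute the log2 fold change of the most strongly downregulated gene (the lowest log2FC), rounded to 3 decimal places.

-2.854

log2(26.41/15.89) = 0.733  (AT1G01784)
log2(6223/1879) = 1.728  (AT5G46931)
log2(21446/1345) = 3.995  (AT3G59669)
log2(314.9/2276) = -2.854  (AT1G69259)
log2(0.398/0.335) = 0.249  (AT3G78843)
log2(3.888/0.445) = 3.127  (AT1G53680)
log2(4.511/3.957) = 0.189  (AT1G58207)
log2(48.89/10.32) = 2.244  (AT1G28171)
AT1G69259 is most strongly downregulated.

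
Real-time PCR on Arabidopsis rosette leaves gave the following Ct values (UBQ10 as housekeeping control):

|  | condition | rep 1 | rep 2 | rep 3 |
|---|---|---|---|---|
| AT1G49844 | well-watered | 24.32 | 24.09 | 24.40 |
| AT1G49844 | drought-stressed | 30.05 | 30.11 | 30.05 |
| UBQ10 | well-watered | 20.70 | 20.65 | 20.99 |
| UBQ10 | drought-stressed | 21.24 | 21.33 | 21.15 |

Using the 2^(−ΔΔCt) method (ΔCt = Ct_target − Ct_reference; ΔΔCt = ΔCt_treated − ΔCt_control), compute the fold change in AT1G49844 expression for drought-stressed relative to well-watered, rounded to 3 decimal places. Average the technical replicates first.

Mean Ct: AT1G49844 well-watered 24.270; AT1G49844 drought-stressed 30.070; UBQ10 well-watered 20.780; UBQ10 drought-stressed 21.240
ΔCt(well-watered) = 24.270 − 20.780 = 3.490
ΔCt(drought-stressed) = 30.070 − 21.240 = 8.830
ΔΔCt = 8.830 − 3.490 = 5.340
Fold change = 2^(−5.340) = 0.0247

0.025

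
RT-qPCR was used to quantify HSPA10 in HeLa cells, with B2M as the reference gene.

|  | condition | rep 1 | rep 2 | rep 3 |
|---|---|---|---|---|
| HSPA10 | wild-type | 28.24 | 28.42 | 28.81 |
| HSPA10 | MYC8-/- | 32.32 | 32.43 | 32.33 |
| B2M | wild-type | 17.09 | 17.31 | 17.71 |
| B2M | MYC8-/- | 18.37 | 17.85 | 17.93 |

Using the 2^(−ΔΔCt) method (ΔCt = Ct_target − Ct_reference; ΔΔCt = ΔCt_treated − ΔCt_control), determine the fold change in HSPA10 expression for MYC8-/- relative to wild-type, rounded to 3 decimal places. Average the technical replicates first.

0.110

Mean Ct: HSPA10 wild-type 28.490; HSPA10 MYC8-/- 32.360; B2M wild-type 17.370; B2M MYC8-/- 18.050
ΔCt(wild-type) = 28.490 − 17.370 = 11.120
ΔCt(MYC8-/-) = 32.360 − 18.050 = 14.310
ΔΔCt = 14.310 − 11.120 = 3.190
Fold change = 2^(−3.190) = 0.1096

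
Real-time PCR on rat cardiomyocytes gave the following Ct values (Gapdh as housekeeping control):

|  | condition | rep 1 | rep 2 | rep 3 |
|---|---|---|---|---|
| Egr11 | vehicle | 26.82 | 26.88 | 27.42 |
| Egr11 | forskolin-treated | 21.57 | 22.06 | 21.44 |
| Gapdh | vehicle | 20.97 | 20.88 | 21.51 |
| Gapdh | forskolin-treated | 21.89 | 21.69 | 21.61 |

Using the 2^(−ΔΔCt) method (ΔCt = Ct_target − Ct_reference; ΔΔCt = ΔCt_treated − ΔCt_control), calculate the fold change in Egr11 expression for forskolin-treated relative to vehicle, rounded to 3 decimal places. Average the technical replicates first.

Mean Ct: Egr11 vehicle 27.040; Egr11 forskolin-treated 21.690; Gapdh vehicle 21.120; Gapdh forskolin-treated 21.730
ΔCt(vehicle) = 27.040 − 21.120 = 5.920
ΔCt(forskolin-treated) = 21.690 − 21.730 = -0.040
ΔΔCt = -0.040 − 5.920 = -5.960
Fold change = 2^(−(-5.960)) = 2^5.960 = 62.2499

62.250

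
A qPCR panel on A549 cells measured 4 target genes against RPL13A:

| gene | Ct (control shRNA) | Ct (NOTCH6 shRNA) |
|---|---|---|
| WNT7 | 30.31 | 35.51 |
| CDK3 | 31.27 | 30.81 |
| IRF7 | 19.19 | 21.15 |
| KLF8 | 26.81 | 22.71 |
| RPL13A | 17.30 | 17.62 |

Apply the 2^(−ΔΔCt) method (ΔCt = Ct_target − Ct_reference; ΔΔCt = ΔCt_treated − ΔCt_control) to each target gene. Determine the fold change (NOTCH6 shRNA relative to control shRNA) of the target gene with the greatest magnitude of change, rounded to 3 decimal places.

0.034

WNT7: ΔΔCt = (35.51−17.62) − (30.31−17.30) = 17.89 − 13.01 = 4.88; fold change = 2^-4.88 = 0.034
CDK3: ΔΔCt = (30.81−17.62) − (31.27−17.30) = 13.19 − 13.97 = -0.78; fold change = 2^0.78 = 1.717
IRF7: ΔΔCt = (21.15−17.62) − (19.19−17.30) = 3.53 − 1.89 = 1.64; fold change = 2^-1.64 = 0.321
KLF8: ΔΔCt = (22.71−17.62) − (26.81−17.30) = 5.09 − 9.51 = -4.42; fold change = 2^4.42 = 21.407
WNT7 has the largest |ΔΔCt| = 4.88.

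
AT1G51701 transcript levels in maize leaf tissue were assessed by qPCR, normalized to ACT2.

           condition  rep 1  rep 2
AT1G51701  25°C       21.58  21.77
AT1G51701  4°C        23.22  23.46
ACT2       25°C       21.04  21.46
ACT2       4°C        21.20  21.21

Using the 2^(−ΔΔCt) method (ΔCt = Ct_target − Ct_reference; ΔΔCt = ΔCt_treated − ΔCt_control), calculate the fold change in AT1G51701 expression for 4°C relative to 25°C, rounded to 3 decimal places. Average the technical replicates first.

0.306

Mean Ct: AT1G51701 25°C 21.675; AT1G51701 4°C 23.340; ACT2 25°C 21.250; ACT2 4°C 21.205
ΔCt(25°C) = 21.675 − 21.250 = 0.425
ΔCt(4°C) = 23.340 − 21.205 = 2.135
ΔΔCt = 2.135 − 0.425 = 1.710
Fold change = 2^(−1.710) = 0.3057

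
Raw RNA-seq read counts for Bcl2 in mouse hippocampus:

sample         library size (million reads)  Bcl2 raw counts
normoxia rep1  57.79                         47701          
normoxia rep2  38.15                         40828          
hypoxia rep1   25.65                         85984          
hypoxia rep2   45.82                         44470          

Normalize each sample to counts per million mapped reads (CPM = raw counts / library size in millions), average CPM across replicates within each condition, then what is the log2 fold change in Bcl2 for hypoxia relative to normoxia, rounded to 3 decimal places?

CPM(normoxia rep1) = 47701 / 57.79 = 825.4196
CPM(normoxia rep2) = 40828 / 38.15 = 1070.1966
CPM(hypoxia rep1) = 85984 / 25.65 = 3352.2027
CPM(hypoxia rep2) = 44470 / 45.82 = 970.5369
mean CPM(normoxia) = 947.8081; mean CPM(hypoxia) = 2161.3698
Fold change = 2161.3698 / 947.8081 = 2.28039
log2(2.28039) = 1.1893

1.189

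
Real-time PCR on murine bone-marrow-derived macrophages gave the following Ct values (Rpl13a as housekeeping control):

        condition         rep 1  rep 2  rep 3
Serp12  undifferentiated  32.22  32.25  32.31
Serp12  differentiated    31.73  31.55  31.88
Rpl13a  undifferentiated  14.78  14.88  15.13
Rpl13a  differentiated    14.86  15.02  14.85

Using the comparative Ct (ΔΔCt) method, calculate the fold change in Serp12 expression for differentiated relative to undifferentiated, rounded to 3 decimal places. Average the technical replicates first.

1.434

Mean Ct: Serp12 undifferentiated 32.260; Serp12 differentiated 31.720; Rpl13a undifferentiated 14.930; Rpl13a differentiated 14.910
ΔCt(undifferentiated) = 32.260 − 14.930 = 17.330
ΔCt(differentiated) = 31.720 − 14.910 = 16.810
ΔΔCt = 16.810 − 17.330 = -0.520
Fold change = 2^(−(-0.520)) = 2^0.520 = 1.4340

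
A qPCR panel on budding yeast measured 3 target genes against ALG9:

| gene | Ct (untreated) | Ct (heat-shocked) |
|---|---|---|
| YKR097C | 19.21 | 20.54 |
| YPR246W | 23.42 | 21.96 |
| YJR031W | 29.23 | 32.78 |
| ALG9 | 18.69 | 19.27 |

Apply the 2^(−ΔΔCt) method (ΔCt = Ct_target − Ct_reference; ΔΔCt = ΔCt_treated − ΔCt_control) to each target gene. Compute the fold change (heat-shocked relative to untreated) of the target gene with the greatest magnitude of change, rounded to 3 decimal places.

0.128

YKR097C: ΔΔCt = (20.54−19.27) − (19.21−18.69) = 1.27 − 0.52 = 0.75; fold change = 2^-0.75 = 0.595
YPR246W: ΔΔCt = (21.96−19.27) − (23.42−18.69) = 2.69 − 4.73 = -2.04; fold change = 2^2.04 = 4.112
YJR031W: ΔΔCt = (32.78−19.27) − (29.23−18.69) = 13.51 − 10.54 = 2.97; fold change = 2^-2.97 = 0.128
YJR031W has the largest |ΔΔCt| = 2.97.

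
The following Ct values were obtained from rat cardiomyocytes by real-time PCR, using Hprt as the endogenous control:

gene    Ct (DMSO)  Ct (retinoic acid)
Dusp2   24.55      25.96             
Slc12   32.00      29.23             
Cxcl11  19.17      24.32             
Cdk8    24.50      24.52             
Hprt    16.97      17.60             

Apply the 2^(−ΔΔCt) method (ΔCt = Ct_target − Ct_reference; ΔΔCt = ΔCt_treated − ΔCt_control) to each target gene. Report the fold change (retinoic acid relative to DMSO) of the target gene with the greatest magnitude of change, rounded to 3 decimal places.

Dusp2: ΔΔCt = (25.96−17.60) − (24.55−16.97) = 8.36 − 7.58 = 0.78; fold change = 2^-0.78 = 0.582
Slc12: ΔΔCt = (29.23−17.60) − (32.00−16.97) = 11.63 − 15.03 = -3.40; fold change = 2^3.40 = 10.556
Cxcl11: ΔΔCt = (24.32−17.60) − (19.17−16.97) = 6.72 − 2.20 = 4.52; fold change = 2^-4.52 = 0.044
Cdk8: ΔΔCt = (24.52−17.60) − (24.50−16.97) = 6.92 − 7.53 = -0.61; fold change = 2^0.61 = 1.526
Cxcl11 has the largest |ΔΔCt| = 4.52.

0.044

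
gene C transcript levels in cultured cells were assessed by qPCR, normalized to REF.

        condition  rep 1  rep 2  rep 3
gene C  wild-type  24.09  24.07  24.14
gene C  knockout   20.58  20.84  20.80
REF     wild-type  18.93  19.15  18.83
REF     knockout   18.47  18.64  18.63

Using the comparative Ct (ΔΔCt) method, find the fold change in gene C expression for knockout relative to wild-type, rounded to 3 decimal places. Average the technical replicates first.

7.835

Mean Ct: gene C wild-type 24.100; gene C knockout 20.740; REF wild-type 18.970; REF knockout 18.580
ΔCt(wild-type) = 24.100 − 18.970 = 5.130
ΔCt(knockout) = 20.740 − 18.580 = 2.160
ΔΔCt = 2.160 − 5.130 = -2.970
Fold change = 2^(−(-2.970)) = 2^2.970 = 7.8354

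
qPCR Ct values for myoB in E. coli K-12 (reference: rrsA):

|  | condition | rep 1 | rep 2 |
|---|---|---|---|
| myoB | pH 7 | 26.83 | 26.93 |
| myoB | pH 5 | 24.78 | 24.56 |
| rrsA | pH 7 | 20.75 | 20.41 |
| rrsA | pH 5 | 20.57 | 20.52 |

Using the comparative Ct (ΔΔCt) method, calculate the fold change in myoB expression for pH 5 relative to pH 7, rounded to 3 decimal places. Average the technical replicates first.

4.516

Mean Ct: myoB pH 7 26.880; myoB pH 5 24.670; rrsA pH 7 20.580; rrsA pH 5 20.545
ΔCt(pH 7) = 26.880 − 20.580 = 6.300
ΔCt(pH 5) = 24.670 − 20.545 = 4.125
ΔΔCt = 4.125 − 6.300 = -2.175
Fold change = 2^(−(-2.175)) = 2^2.175 = 4.5159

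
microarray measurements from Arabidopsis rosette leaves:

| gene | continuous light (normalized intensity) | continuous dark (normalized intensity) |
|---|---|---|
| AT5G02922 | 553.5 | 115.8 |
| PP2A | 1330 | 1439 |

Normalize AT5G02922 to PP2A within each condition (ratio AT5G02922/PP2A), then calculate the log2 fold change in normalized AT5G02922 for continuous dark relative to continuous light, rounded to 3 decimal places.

-2.371

AT5G02922/PP2A (continuous light) = 553.5 / 1330 = 0.41617
AT5G02922/PP2A (continuous dark) = 115.8 / 1439 = 0.080473
Fold change = 0.080473 / 0.41617 = 0.1934
log2(0.1934) = -2.3706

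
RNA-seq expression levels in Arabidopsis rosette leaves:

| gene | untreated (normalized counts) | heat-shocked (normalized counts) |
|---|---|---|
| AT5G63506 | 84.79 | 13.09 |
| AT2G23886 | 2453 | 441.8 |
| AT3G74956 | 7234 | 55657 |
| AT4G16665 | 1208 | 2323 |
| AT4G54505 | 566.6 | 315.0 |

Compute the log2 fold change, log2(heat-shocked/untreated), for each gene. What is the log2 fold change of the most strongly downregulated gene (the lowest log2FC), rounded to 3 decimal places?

log2(13.09/84.79) = -2.695  (AT5G63506)
log2(441.8/2453) = -2.473  (AT2G23886)
log2(55657/7234) = 2.944  (AT3G74956)
log2(2323/1208) = 0.943  (AT4G16665)
log2(315.0/566.6) = -0.847  (AT4G54505)
AT5G63506 is most strongly downregulated.

-2.695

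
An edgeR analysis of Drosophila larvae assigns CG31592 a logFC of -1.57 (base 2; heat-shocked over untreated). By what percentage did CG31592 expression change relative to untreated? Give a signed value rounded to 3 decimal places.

-66.319%

Fold change = 2^(-1.57) = 0.3368
Percent change = (FC − 1) × 100% = (0.3368 − 1) × 100 = -66.319%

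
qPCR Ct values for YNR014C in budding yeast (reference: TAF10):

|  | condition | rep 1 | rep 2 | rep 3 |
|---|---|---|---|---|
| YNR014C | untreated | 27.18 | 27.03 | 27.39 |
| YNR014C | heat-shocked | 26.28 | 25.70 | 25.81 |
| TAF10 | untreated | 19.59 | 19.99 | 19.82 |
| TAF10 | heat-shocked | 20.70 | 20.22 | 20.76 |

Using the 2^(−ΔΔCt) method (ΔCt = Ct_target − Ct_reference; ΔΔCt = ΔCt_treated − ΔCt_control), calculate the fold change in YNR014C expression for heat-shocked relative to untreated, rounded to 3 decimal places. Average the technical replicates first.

4.084

Mean Ct: YNR014C untreated 27.200; YNR014C heat-shocked 25.930; TAF10 untreated 19.800; TAF10 heat-shocked 20.560
ΔCt(untreated) = 27.200 − 19.800 = 7.400
ΔCt(heat-shocked) = 25.930 − 20.560 = 5.370
ΔΔCt = 5.370 − 7.400 = -2.030
Fold change = 2^(−(-2.030)) = 2^2.030 = 4.0840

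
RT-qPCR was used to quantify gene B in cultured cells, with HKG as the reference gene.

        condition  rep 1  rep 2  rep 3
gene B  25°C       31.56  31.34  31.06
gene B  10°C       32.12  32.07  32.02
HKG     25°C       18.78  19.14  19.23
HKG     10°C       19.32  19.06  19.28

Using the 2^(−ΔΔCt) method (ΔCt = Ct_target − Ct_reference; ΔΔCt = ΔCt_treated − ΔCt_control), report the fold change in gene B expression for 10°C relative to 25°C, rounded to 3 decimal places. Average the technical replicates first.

0.669

Mean Ct: gene B 25°C 31.320; gene B 10°C 32.070; HKG 25°C 19.050; HKG 10°C 19.220
ΔCt(25°C) = 31.320 − 19.050 = 12.270
ΔCt(10°C) = 32.070 − 19.220 = 12.850
ΔΔCt = 12.850 − 12.270 = 0.580
Fold change = 2^(−0.580) = 0.6690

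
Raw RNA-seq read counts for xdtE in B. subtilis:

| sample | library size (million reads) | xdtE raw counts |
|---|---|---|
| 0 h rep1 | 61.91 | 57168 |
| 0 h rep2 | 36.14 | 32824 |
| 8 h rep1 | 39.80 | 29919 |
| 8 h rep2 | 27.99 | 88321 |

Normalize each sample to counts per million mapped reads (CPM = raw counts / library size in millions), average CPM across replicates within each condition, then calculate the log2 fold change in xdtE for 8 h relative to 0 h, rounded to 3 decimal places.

CPM(0 h rep1) = 57168 / 61.91 = 923.4049
CPM(0 h rep2) = 32824 / 36.14 = 908.2457
CPM(8 h rep1) = 29919 / 39.80 = 751.7337
CPM(8 h rep2) = 88321 / 27.99 = 3155.4484
mean CPM(0 h) = 915.8253; mean CPM(8 h) = 1953.5910
Fold change = 1953.5910 / 915.8253 = 2.13315
log2(2.13315) = 1.0930

1.093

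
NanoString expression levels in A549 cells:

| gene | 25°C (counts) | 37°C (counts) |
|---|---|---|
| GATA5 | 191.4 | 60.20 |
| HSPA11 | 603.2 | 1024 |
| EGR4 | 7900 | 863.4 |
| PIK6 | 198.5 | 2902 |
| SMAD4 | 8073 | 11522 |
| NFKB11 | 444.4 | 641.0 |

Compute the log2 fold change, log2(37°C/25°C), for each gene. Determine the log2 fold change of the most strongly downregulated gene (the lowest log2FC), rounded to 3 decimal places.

log2(60.20/191.4) = -1.669  (GATA5)
log2(1024/603.2) = 0.764  (HSPA11)
log2(863.4/7900) = -3.194  (EGR4)
log2(2902/198.5) = 3.870  (PIK6)
log2(11522/8073) = 0.513  (SMAD4)
log2(641.0/444.4) = 0.528  (NFKB11)
EGR4 is most strongly downregulated.

-3.194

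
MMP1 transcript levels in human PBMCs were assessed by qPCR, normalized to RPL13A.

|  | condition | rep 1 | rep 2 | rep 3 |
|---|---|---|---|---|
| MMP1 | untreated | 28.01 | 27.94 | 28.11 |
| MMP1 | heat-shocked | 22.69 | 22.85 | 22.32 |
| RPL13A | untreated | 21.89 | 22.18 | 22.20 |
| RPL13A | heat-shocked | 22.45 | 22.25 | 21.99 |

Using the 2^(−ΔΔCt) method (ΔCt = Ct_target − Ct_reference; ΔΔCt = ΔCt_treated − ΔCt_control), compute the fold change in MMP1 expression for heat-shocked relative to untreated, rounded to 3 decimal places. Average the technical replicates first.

Mean Ct: MMP1 untreated 28.020; MMP1 heat-shocked 22.620; RPL13A untreated 22.090; RPL13A heat-shocked 22.230
ΔCt(untreated) = 28.020 − 22.090 = 5.930
ΔCt(heat-shocked) = 22.620 − 22.230 = 0.390
ΔΔCt = 0.390 − 5.930 = -5.540
Fold change = 2^(−(-5.540)) = 2^5.540 = 46.5271

46.527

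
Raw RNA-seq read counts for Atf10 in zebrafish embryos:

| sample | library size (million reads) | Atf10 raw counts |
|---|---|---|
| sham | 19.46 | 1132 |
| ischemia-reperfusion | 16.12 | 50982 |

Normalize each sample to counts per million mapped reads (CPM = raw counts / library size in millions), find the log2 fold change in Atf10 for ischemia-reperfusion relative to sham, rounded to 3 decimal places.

5.765

CPM(sham) = 1132 / 19.46 = 58.1706
CPM(ischemia-reperfusion) = 50982 / 16.12 = 3162.6551
Fold change = 3162.6551 / 58.1706 = 54.36861
log2(54.36861) = 5.7647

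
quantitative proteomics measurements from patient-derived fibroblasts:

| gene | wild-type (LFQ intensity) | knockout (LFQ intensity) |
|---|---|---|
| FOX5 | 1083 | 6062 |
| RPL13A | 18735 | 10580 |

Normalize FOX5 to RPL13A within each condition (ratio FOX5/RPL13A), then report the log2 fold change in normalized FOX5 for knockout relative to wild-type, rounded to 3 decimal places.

FOX5/RPL13A (wild-type) = 1083 / 18735 = 0.057806
FOX5/RPL13A (knockout) = 6062 / 10580 = 0.57297
Fold change = 0.57297 / 0.057806 = 9.9119
log2(9.9119) = 3.3092

3.309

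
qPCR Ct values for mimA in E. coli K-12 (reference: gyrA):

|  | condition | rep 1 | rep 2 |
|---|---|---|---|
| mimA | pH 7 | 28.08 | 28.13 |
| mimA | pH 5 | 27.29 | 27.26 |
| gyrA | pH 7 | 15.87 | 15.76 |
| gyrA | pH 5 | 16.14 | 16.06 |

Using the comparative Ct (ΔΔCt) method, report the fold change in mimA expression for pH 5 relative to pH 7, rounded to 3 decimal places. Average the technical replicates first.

Mean Ct: mimA pH 7 28.105; mimA pH 5 27.275; gyrA pH 7 15.815; gyrA pH 5 16.100
ΔCt(pH 7) = 28.105 − 15.815 = 12.290
ΔCt(pH 5) = 27.275 − 16.100 = 11.175
ΔΔCt = 11.175 − 12.290 = -1.115
Fold change = 2^(−(-1.115)) = 2^1.115 = 2.1660

2.166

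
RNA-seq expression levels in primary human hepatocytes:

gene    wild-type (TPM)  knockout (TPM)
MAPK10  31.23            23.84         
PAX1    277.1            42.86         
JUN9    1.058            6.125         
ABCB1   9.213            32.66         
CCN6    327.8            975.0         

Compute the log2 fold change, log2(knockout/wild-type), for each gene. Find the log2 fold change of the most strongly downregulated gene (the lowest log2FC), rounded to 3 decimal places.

log2(23.84/31.23) = -0.390  (MAPK10)
log2(42.86/277.1) = -2.693  (PAX1)
log2(6.125/1.058) = 2.533  (JUN9)
log2(32.66/9.213) = 1.826  (ABCB1)
log2(975.0/327.8) = 1.573  (CCN6)
PAX1 is most strongly downregulated.

-2.693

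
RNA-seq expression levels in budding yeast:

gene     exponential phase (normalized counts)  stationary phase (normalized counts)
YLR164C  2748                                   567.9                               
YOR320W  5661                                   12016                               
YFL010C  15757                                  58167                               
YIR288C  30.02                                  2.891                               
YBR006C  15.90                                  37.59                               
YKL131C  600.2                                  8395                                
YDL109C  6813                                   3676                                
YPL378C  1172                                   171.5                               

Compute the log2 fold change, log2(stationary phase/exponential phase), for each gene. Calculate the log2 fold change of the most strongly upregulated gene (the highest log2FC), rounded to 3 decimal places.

log2(567.9/2748) = -2.275  (YLR164C)
log2(12016/5661) = 1.086  (YOR320W)
log2(58167/15757) = 1.884  (YFL010C)
log2(2.891/30.02) = -3.376  (YIR288C)
log2(37.59/15.90) = 1.241  (YBR006C)
log2(8395/600.2) = 3.806  (YKL131C)
log2(3676/6813) = -0.890  (YDL109C)
log2(171.5/1172) = -2.773  (YPL378C)
YKL131C is most strongly upregulated.

3.806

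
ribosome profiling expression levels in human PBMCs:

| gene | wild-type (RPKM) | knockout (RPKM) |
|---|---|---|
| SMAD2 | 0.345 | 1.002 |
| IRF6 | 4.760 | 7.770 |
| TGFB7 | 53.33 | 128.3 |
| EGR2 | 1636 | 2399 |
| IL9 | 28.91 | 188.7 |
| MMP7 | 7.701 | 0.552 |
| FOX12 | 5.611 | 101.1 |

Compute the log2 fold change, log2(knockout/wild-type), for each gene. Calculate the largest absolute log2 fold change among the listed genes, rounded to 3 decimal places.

log2(1.002/0.345) = 1.538  (SMAD2)
log2(7.770/4.760) = 0.707  (IRF6)
log2(128.3/53.33) = 1.267  (TGFB7)
log2(2399/1636) = 0.552  (EGR2)
log2(188.7/28.91) = 2.706  (IL9)
log2(0.552/7.701) = -3.802  (MMP7)
log2(101.1/5.611) = 4.171  (FOX12)
The largest magnitude belongs to FOX12.

4.171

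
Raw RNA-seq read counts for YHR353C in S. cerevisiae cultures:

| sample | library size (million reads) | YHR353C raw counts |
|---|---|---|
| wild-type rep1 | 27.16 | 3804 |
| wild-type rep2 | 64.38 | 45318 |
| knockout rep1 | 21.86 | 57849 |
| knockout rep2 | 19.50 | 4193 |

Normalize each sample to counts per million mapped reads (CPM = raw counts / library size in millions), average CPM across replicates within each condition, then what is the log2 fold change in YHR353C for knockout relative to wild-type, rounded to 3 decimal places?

CPM(wild-type rep1) = 3804 / 27.16 = 140.0589
CPM(wild-type rep2) = 45318 / 64.38 = 703.9143
CPM(knockout rep1) = 57849 / 21.86 = 2646.3403
CPM(knockout rep2) = 4193 / 19.50 = 215.0256
mean CPM(wild-type) = 421.9866; mean CPM(knockout) = 1430.6830
Fold change = 1430.6830 / 421.9866 = 3.39035
log2(3.39035) = 1.7614

1.761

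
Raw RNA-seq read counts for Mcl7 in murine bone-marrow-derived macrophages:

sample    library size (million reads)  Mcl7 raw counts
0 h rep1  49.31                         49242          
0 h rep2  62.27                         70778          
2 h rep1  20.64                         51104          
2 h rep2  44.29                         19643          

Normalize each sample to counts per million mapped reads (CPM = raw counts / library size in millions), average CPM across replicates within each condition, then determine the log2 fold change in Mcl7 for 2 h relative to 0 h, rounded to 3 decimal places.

CPM(0 h rep1) = 49242 / 49.31 = 998.6210
CPM(0 h rep2) = 70778 / 62.27 = 1136.6308
CPM(2 h rep1) = 51104 / 20.64 = 2475.9690
CPM(2 h rep2) = 19643 / 44.29 = 443.5087
mean CPM(0 h) = 1067.6259; mean CPM(2 h) = 1459.7388
Fold change = 1459.7388 / 1067.6259 = 1.36728
log2(1.36728) = 0.4513

0.451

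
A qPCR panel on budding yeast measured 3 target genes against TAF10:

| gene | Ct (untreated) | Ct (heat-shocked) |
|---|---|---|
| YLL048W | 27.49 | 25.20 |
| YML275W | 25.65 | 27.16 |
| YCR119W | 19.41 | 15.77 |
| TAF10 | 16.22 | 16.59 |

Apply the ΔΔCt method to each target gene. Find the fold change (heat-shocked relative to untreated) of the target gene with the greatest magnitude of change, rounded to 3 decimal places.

YLL048W: ΔΔCt = (25.20−16.59) − (27.49−16.22) = 8.61 − 11.27 = -2.66; fold change = 2^2.66 = 6.320
YML275W: ΔΔCt = (27.16−16.59) − (25.65−16.22) = 10.57 − 9.43 = 1.14; fold change = 2^-1.14 = 0.454
YCR119W: ΔΔCt = (15.77−16.59) − (19.41−16.22) = -0.82 − 3.19 = -4.01; fold change = 2^4.01 = 16.111
YCR119W has the largest |ΔΔCt| = 4.01.

16.111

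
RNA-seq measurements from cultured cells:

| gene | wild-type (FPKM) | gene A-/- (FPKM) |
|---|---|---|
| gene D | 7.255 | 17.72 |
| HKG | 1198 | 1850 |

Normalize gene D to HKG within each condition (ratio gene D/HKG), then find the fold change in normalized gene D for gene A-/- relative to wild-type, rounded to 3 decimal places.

1.582

gene D/HKG (wild-type) = 7.255 / 1198 = 0.0060559
gene D/HKG (gene A-/-) = 17.72 / 1850 = 0.0095784
Fold change = 0.0095784 / 0.0060559 = 1.5817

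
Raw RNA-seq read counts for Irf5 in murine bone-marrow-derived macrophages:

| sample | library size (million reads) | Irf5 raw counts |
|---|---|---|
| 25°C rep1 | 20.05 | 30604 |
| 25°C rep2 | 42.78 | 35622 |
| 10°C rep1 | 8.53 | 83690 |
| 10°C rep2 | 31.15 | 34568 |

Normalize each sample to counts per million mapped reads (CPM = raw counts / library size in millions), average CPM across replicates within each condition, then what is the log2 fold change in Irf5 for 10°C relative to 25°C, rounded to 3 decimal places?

CPM(25°C rep1) = 30604 / 20.05 = 1526.3840
CPM(25°C rep2) = 35622 / 42.78 = 832.6788
CPM(10°C rep1) = 83690 / 8.53 = 9811.2544
CPM(10°C rep2) = 34568 / 31.15 = 1109.7271
mean CPM(25°C) = 1179.5314; mean CPM(10°C) = 5460.4908
Fold change = 5460.4908 / 1179.5314 = 4.62937
log2(4.62937) = 2.2108

2.211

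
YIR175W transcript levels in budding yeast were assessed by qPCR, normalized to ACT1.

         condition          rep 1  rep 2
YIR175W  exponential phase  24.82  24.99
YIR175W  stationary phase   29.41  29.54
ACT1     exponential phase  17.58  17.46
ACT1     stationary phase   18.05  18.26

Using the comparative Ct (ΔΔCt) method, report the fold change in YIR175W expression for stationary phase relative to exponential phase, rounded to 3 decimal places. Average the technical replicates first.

0.065

Mean Ct: YIR175W exponential phase 24.905; YIR175W stationary phase 29.475; ACT1 exponential phase 17.520; ACT1 stationary phase 18.155
ΔCt(exponential phase) = 24.905 − 17.520 = 7.385
ΔCt(stationary phase) = 29.475 − 18.155 = 11.320
ΔΔCt = 11.320 − 7.385 = 3.935
Fold change = 2^(−3.935) = 0.0654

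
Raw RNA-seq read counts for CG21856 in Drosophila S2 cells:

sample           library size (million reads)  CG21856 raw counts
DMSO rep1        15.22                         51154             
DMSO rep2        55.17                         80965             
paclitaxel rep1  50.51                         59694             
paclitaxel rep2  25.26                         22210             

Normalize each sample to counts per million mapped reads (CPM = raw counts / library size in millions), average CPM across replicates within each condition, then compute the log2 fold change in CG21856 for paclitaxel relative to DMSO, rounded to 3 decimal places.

CPM(DMSO rep1) = 51154 / 15.22 = 3360.9724
CPM(DMSO rep2) = 80965 / 55.17 = 1467.5548
CPM(paclitaxel rep1) = 59694 / 50.51 = 1181.8254
CPM(paclitaxel rep2) = 22210 / 25.26 = 879.2557
mean CPM(DMSO) = 2414.2636; mean CPM(paclitaxel) = 1030.5406
Fold change = 1030.5406 / 2414.2636 = 0.42686
log2(0.42686) = -1.2282

-1.228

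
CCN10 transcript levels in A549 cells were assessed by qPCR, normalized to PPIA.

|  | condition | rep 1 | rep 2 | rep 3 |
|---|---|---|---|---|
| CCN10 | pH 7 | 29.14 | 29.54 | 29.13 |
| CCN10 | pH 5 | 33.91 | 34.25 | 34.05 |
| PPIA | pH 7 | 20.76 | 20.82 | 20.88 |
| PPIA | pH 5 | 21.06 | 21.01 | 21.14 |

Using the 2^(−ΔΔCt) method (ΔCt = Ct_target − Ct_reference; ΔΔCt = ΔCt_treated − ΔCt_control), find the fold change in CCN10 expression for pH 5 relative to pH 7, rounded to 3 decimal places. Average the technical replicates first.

Mean Ct: CCN10 pH 7 29.270; CCN10 pH 5 34.070; PPIA pH 7 20.820; PPIA pH 5 21.070
ΔCt(pH 7) = 29.270 − 20.820 = 8.450
ΔCt(pH 5) = 34.070 − 21.070 = 13.000
ΔΔCt = 13.000 − 8.450 = 4.550
Fold change = 2^(−4.550) = 0.0427

0.043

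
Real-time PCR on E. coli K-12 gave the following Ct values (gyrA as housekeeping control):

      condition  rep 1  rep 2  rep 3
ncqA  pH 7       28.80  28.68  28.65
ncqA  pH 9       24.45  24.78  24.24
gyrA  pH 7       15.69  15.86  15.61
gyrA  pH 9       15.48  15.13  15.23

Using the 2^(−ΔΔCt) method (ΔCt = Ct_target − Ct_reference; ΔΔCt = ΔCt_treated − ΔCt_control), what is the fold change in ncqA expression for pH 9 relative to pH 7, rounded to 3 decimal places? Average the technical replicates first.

13.737

Mean Ct: ncqA pH 7 28.710; ncqA pH 9 24.490; gyrA pH 7 15.720; gyrA pH 9 15.280
ΔCt(pH 7) = 28.710 − 15.720 = 12.990
ΔCt(pH 9) = 24.490 − 15.280 = 9.210
ΔΔCt = 9.210 − 12.990 = -3.780
Fold change = 2^(−(-3.780)) = 2^3.780 = 13.7370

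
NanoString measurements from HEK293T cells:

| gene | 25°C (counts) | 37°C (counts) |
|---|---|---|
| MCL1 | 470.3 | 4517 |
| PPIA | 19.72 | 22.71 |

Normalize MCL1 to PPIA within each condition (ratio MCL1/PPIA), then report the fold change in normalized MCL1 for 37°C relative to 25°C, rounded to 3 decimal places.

8.340

MCL1/PPIA (25°C) = 470.3 / 19.72 = 23.849
MCL1/PPIA (37°C) = 4517 / 22.71 = 198.9
Fold change = 198.9 / 23.849 = 8.3400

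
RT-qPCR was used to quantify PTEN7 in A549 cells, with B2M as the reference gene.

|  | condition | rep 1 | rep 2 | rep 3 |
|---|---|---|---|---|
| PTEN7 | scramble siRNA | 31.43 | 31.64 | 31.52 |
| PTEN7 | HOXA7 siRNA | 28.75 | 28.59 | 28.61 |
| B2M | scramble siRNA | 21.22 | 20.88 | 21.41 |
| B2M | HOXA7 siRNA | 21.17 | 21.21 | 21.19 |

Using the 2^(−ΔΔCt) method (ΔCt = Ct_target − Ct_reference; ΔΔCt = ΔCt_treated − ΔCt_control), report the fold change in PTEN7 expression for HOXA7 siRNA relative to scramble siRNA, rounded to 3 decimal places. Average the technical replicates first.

7.464

Mean Ct: PTEN7 scramble siRNA 31.530; PTEN7 HOXA7 siRNA 28.650; B2M scramble siRNA 21.170; B2M HOXA7 siRNA 21.190
ΔCt(scramble siRNA) = 31.530 − 21.170 = 10.360
ΔCt(HOXA7 siRNA) = 28.650 − 21.190 = 7.460
ΔΔCt = 7.460 − 10.360 = -2.900
Fold change = 2^(−(-2.900)) = 2^2.900 = 7.4643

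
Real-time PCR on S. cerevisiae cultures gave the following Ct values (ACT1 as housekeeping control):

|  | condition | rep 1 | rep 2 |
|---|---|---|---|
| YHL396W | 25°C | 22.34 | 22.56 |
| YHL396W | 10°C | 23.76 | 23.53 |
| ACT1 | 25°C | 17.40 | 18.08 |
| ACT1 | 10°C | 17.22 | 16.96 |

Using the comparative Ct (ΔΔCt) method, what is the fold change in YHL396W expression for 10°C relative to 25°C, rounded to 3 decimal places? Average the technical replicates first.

0.278

Mean Ct: YHL396W 25°C 22.450; YHL396W 10°C 23.645; ACT1 25°C 17.740; ACT1 10°C 17.090
ΔCt(25°C) = 22.450 − 17.740 = 4.710
ΔCt(10°C) = 23.645 − 17.090 = 6.555
ΔΔCt = 6.555 − 4.710 = 1.845
Fold change = 2^(−1.845) = 0.2784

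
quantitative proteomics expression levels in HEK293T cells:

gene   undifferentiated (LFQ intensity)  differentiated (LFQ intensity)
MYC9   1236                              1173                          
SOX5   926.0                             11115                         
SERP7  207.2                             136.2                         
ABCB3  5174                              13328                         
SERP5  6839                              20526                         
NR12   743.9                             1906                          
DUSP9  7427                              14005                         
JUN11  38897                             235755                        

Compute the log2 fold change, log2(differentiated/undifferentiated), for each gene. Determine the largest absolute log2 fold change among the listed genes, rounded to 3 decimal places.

3.585

log2(1173/1236) = -0.075  (MYC9)
log2(11115/926.0) = 3.585  (SOX5)
log2(136.2/207.2) = -0.605  (SERP7)
log2(13328/5174) = 1.365  (ABCB3)
log2(20526/6839) = 1.586  (SERP5)
log2(1906/743.9) = 1.357  (NR12)
log2(14005/7427) = 0.915  (DUSP9)
log2(235755/38897) = 2.600  (JUN11)
The largest magnitude belongs to SOX5.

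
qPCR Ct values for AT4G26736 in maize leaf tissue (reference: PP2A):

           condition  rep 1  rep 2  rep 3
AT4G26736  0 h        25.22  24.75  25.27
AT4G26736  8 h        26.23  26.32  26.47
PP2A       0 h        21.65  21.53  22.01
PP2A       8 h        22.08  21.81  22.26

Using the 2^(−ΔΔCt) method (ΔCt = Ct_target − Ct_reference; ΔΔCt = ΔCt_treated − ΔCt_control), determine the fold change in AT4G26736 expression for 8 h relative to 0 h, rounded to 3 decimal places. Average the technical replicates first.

0.521

Mean Ct: AT4G26736 0 h 25.080; AT4G26736 8 h 26.340; PP2A 0 h 21.730; PP2A 8 h 22.050
ΔCt(0 h) = 25.080 − 21.730 = 3.350
ΔCt(8 h) = 26.340 − 22.050 = 4.290
ΔΔCt = 4.290 − 3.350 = 0.940
Fold change = 2^(−0.940) = 0.5212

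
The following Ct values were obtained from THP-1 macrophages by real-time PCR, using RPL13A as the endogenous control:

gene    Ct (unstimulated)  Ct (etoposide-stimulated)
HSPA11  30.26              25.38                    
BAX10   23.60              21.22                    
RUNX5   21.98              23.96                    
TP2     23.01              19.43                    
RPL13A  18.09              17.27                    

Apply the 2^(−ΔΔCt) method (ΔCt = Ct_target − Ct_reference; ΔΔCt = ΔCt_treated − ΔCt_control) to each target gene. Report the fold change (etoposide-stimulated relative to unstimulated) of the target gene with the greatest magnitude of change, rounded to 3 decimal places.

HSPA11: ΔΔCt = (25.38−17.27) − (30.26−18.09) = 8.11 − 12.17 = -4.06; fold change = 2^4.06 = 16.679
BAX10: ΔΔCt = (21.22−17.27) − (23.60−18.09) = 3.95 − 5.51 = -1.56; fold change = 2^1.56 = 2.949
RUNX5: ΔΔCt = (23.96−17.27) − (21.98−18.09) = 6.69 − 3.89 = 2.80; fold change = 2^-2.80 = 0.144
TP2: ΔΔCt = (19.43−17.27) − (23.01−18.09) = 2.16 − 4.92 = -2.76; fold change = 2^2.76 = 6.774
HSPA11 has the largest |ΔΔCt| = 4.06.

16.679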